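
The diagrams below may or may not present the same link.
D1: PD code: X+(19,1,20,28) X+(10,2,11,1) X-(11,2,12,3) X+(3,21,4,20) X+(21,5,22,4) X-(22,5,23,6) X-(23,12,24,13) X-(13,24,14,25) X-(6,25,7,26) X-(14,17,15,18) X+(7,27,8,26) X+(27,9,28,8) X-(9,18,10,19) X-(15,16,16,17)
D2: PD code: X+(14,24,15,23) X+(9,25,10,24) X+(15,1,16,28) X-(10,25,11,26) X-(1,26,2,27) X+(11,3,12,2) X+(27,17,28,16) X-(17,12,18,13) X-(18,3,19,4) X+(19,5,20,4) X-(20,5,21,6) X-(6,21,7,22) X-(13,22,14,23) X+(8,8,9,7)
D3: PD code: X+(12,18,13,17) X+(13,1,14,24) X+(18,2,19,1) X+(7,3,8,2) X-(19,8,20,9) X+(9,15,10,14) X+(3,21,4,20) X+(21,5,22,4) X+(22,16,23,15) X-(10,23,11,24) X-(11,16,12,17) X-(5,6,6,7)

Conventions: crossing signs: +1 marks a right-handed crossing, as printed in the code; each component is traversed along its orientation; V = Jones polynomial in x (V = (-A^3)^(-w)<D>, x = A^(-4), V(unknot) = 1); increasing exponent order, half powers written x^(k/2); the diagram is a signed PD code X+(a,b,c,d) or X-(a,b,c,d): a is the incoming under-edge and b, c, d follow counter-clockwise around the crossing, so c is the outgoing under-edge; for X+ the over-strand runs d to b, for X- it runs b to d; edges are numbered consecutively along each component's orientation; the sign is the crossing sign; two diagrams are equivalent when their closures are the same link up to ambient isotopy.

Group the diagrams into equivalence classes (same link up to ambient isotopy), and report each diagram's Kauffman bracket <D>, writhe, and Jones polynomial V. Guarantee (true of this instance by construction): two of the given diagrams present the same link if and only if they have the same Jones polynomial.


grouping into links: {D1} | {D2} | {D3}
V(D1) = -x^-3 + 2x^-2 - 2x^-1 + 3 - 2x + 2x^2 - x^3  (w -2, c 14, <D> = -A^-18 + 2A^-14 - 2A^-10 + 3A^-6 - 2A^-2 + 2A^2 - A^6)
V(D2) = x^-4 - x^-3 + x^-2 - 2x^-1 + 2 - x + x^2  (w 0, c 14, <D> = A^-8 - A^-4 + 2 - 2A^4 + A^8 - A^12 + A^16)
D3 (bracket -A^-12 + A^-8 - A^-4 + 2 - A^4 + A^8; 12 crossings at w = +4): V = x - x^2 + 2x^3 - x^4 + x^5 - x^6
why: 3 values of V(x) split the 3 diagrams


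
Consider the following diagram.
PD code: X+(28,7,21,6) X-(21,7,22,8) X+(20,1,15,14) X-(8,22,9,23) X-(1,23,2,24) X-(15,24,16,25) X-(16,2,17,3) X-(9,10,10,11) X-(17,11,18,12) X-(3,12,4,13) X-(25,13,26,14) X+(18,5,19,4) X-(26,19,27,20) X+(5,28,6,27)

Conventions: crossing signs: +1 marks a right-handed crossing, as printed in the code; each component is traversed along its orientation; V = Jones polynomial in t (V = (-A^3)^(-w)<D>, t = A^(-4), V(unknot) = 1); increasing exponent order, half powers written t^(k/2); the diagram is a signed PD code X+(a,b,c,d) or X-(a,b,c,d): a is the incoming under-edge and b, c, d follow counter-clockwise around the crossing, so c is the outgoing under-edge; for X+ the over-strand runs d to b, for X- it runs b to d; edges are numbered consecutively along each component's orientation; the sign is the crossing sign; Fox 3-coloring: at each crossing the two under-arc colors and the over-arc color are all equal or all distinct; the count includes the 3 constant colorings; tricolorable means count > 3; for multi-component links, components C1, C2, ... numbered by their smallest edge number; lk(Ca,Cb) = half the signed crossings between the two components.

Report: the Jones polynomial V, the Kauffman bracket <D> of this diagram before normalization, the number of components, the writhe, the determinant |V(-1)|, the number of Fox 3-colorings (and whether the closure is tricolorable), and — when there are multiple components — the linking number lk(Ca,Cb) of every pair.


V = t^-5 + 2t^-3 + t^-1
<D> = A^-14 + 2A^-6 + A^2 (w = -6)
3 components over 14 crossings, w = -6
lk(C1,C2): 0
lk(C1,C3) = -1
linking number lk(C2,C3) = -1
3 Fox colorings among 3^14, |V(-1)| = 4: not tricolorable
why: summing lk over 3 pairs gives -2


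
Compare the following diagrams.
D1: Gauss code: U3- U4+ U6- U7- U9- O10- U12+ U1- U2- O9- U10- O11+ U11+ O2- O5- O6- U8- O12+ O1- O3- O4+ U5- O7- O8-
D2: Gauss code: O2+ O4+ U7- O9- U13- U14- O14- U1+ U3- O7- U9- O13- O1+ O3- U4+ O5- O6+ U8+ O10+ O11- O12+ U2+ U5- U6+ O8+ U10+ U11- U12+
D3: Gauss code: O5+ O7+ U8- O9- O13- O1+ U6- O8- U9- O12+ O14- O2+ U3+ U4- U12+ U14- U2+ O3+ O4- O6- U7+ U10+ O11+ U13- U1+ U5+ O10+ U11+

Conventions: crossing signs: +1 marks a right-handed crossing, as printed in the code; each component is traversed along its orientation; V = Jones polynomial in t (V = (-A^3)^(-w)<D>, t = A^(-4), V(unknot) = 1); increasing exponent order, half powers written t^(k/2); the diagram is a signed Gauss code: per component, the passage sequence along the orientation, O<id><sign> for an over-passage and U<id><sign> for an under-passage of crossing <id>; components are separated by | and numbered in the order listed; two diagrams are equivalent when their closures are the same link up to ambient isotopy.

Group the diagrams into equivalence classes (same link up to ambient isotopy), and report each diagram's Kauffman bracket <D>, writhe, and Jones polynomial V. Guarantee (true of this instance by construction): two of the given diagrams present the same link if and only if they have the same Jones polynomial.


equivalence classes: {D1} | {D2, D3}
D1 (bracket A^-10 + 2A^-2 - 2A^2 + A^6 - 2A^10 + A^14; 12 crossings at w = -6): V = t^-8 - 2t^-7 + t^-6 - 2t^-5 + 2t^-4 + t^-2
V(D2) = -t^-3 + t^-2 - t^-1 + 3 - t + t^2 - t^3  [14 crossings, <D> = -A^-12 + A^-8 - A^-4 + 3 - A^4 + A^8 - A^12, w = 0]
V(D3) = -t^-3 + t^-2 - t^-1 + 3 - t + t^2 - t^3  (w +2, c 14, <D> = -A^-6 + A^-2 - A^2 + 3A^6 - A^10 + A^14 - A^18)
observation: comparing 3 Jones polynomials yields 2 groups


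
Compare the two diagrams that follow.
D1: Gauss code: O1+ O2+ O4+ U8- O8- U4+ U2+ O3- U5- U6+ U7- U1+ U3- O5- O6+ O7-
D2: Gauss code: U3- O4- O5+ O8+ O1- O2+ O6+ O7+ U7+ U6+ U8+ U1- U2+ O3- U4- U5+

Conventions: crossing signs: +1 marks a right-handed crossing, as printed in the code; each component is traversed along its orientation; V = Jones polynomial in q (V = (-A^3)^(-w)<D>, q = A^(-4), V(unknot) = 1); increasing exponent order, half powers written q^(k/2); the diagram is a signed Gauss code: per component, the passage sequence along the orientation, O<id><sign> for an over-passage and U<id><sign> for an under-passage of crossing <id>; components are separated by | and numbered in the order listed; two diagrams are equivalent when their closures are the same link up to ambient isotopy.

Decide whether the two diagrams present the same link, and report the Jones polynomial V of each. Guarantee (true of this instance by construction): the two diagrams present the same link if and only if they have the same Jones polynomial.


equivalent: yes
D1 (bracket 1; 8 crossings at w = 0): V = 1
V(D2) = 1  (w +2, c 8, <D> = A^6)
key observation: Reidemeister moves carry D1 (8 crossings) to D2 (8)


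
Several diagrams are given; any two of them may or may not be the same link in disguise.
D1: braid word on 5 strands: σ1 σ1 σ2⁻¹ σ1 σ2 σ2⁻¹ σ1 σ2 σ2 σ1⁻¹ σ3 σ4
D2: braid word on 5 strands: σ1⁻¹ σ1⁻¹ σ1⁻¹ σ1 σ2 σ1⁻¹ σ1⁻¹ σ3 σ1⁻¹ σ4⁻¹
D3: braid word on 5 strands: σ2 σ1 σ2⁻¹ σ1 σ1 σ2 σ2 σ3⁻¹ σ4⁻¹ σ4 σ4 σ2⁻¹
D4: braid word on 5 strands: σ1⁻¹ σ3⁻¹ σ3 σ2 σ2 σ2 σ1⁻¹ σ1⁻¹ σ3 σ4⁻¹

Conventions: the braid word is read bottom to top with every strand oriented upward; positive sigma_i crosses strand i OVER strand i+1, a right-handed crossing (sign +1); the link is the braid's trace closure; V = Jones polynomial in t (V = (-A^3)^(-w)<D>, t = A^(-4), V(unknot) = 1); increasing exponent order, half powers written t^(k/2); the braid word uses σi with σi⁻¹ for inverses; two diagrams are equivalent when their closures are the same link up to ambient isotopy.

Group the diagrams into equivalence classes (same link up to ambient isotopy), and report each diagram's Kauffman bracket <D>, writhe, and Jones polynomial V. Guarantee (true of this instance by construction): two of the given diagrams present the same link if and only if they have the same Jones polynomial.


classes: {D1, D3} | {D2} | {D4}
V(D1) = t - t^2 + 2t^3 - t^4 + t^5 - t^6  [12 crossings, <D> = -A^-6 + A^-2 - A^2 + 2A^6 - A^10 + A^14, w = +6]
V(D2) = -t^-7 + t^-6 - t^-5 + t^-4 + t^-2  (w -4, c 10, <D> = A^-4 + A^4 - A^8 + A^12 - A^16)
D3 (bracket -A^-12 + A^-8 - A^-4 + 2 - A^4 + A^8; 12 crossings at w = +4): V = t - t^2 + 2t^3 - t^4 + t^5 - t^6
V(D4) = -t^-3 + t^-2 - t^-1 + 3 - t + t^2 - t^3  [10 crossings, <D> = -A^-12 + A^-8 - A^-4 + 3 - A^4 + A^8 - A^12, w = 0]
note: 3 values of V(t) split the 4 diagrams


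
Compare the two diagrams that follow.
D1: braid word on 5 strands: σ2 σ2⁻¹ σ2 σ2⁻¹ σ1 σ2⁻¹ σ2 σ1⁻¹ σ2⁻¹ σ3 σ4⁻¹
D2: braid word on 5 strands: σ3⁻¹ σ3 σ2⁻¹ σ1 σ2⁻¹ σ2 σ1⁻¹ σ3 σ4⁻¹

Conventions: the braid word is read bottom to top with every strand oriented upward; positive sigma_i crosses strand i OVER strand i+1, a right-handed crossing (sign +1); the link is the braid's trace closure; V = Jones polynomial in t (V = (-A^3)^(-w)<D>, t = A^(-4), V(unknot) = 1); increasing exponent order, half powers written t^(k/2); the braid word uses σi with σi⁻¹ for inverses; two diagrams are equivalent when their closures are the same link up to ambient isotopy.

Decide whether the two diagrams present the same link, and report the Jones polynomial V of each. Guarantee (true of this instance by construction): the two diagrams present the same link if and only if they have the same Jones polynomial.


same link: yes
V(D1) = -t^(-1/2) - t^(1/2)  [11 crossings, <D> = A^-5 + A^-1, w = -1]
V(D2) = -t^(-1/2) - t^(1/2)  [9 crossings, <D> = A^-5 + A^-1, w = -1]
insight: from 11 to 9 crossings by R-moves: one link, two diagrams


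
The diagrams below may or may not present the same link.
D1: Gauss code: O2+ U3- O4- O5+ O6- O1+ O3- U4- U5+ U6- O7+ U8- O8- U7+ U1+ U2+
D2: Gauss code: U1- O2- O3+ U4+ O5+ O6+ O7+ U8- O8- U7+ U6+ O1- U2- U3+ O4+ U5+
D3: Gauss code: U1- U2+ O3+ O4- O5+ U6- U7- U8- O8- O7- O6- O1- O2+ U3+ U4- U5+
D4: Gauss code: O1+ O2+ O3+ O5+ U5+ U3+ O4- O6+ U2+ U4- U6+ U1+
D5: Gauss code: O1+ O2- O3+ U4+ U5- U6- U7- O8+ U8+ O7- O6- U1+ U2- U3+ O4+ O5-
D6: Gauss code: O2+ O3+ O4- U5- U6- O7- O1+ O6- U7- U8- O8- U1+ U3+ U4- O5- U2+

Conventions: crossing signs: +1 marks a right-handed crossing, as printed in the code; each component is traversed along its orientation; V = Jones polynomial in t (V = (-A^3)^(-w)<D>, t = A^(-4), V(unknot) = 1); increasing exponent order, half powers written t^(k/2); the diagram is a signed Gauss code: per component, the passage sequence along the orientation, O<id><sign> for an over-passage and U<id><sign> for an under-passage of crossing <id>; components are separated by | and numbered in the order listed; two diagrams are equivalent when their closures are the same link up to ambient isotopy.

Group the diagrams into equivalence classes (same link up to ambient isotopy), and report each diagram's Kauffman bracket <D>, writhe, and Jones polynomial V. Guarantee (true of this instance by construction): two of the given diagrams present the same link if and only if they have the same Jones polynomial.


classes: {D1, D2, D3, D4, D5, D6}
V(D1) = 1  [8 crossings, <D> = 1, w = 0]
V(D2) = 1  [8 crossings, <D> = A^6, w = +2]
V(D3) = 1  [8 crossings, <D> = A^-6, w = -2]
V(D4) = 1  [6 crossings, <D> = A^12, w = +4]
V(D5) = 1  [8 crossings, <D> = 1, w = 0]
V(D6) = 1  (w -2, c 8, <D> = A^-6)
insight: one V(t) for all 6 diagrams — one class (guaranteed)


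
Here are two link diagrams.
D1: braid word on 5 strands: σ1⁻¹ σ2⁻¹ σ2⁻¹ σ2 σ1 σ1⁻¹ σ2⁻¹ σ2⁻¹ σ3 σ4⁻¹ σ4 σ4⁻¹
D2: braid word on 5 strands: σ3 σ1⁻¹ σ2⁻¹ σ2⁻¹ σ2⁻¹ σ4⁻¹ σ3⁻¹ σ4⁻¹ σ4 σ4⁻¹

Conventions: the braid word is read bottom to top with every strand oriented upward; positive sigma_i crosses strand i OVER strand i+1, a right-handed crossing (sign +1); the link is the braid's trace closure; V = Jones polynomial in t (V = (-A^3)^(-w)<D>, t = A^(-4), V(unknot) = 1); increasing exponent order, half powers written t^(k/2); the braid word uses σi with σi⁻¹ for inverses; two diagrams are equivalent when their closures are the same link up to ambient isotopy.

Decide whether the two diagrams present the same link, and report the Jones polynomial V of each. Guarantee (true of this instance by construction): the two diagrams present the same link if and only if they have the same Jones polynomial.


equivalent: yes
D1 (bracket A^-8 + 1 - A^4; 12 crossings at w = -4): V = -t^-4 + t^-3 + t^-1
V(D2) = -t^-4 + t^-3 + t^-1  (w -6, c 10, <D> = A^-14 + A^-6 - A^-2)
key observation: one V(t) for all 2 diagrams — one class (guaranteed)


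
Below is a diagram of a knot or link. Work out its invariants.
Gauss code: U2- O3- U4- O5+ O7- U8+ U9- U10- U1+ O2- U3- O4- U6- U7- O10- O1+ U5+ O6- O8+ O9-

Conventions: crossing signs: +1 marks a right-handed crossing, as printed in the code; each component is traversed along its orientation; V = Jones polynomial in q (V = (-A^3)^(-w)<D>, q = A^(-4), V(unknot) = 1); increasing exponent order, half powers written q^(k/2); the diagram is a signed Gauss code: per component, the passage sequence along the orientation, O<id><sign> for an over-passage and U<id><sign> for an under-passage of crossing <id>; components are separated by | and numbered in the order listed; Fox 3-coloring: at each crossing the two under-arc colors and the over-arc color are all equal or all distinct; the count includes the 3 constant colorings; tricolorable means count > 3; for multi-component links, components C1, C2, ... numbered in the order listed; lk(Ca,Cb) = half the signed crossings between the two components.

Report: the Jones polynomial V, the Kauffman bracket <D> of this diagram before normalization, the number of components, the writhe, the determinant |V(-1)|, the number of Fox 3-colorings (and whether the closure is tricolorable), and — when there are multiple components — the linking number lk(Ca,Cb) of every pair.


V(q) = -q^-4 + q^-3 + q^-1
bracket: A^-8 + 1 - A^4, w = -4
1 component, writhe -4, over 10 crossings
det 3, colorings 9 of 3^10 — tricolorable
observation: det 3 = |V(-1)|; divisible by 3, so tricolorable


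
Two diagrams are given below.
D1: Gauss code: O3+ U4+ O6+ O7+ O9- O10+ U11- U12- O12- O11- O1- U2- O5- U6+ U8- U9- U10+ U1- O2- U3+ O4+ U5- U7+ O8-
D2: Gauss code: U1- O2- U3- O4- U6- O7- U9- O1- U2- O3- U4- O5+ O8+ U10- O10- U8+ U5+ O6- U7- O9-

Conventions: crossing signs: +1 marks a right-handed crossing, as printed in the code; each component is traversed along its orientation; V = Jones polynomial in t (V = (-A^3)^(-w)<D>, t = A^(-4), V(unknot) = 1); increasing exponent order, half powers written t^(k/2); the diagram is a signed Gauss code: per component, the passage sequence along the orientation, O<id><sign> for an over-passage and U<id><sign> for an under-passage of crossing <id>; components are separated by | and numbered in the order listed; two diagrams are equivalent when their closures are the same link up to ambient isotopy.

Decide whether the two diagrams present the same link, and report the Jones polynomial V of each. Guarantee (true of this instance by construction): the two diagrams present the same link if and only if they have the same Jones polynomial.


equivalent: no
V(D1) = -t^-3 + 2t^-2 - 2t^-1 + 3 - 2t + 2t^2 - t^3  (w -2, c 12, <D> = -A^-18 + 2A^-14 - 2A^-10 + 3A^-6 - 2A^-2 + 2A^2 - A^6)
V(D2) = -t^-10 + t^-9 - t^-8 + t^-7 - t^-6 + t^-5 + t^-3  (w -6, c 10, <D> = A^-6 + A^2 - A^6 + A^10 - A^14 + A^18 - A^22)
why: 2 values of V(t) split the 2 diagrams


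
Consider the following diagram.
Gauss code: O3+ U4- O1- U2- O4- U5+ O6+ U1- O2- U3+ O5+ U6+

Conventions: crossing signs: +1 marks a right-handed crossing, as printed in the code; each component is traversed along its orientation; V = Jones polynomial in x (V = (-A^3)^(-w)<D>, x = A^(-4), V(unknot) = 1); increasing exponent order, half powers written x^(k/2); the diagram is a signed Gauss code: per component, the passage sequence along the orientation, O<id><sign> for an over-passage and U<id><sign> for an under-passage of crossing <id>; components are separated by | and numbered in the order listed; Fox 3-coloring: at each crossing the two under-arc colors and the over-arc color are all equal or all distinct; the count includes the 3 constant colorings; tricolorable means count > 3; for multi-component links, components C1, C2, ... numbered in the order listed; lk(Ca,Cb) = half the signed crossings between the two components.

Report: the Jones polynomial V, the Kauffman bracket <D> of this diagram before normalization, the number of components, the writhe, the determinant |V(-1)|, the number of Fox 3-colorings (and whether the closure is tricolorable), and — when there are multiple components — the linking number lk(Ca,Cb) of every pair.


Jones polynomial: V(x) = -x^-3 + 2x^-2 - 2x^-1 + 3 - 2x + 2x^2 - x^3
<D> = -A^-12 + 2A^-8 - 2A^-4 + 3 - 2A^4 + 2A^8 - A^12; writhe 0
components 1, writhe 0 (6 crossings)
3-colorings: 3 of 3^6, det 13 — not tricolorable
note: V spans 6 powers of x: at least 6 crossings in any diagram


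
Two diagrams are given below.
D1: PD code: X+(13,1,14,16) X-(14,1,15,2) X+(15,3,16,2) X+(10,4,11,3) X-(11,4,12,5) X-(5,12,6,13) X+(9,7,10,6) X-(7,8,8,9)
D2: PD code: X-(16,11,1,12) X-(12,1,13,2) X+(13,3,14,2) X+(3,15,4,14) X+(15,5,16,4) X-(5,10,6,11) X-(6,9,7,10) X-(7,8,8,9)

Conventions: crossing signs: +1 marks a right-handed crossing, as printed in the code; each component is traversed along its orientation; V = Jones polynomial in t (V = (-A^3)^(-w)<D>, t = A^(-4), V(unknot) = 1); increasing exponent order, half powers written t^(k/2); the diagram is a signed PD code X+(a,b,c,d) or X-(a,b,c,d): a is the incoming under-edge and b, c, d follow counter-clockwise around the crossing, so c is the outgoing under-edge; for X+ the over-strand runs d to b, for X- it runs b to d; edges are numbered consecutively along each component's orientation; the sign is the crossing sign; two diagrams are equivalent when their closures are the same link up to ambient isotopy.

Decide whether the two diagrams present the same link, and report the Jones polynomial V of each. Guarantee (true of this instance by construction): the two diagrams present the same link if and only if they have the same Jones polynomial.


equivalent: yes
V(D1) = 1  (w 0, c 8, <D> = 1)
V(D2) = 1  [8 crossings, <D> = A^-6, w = -2]
key observation: from 8 to 8 crossings by R-moves: one link, two diagrams


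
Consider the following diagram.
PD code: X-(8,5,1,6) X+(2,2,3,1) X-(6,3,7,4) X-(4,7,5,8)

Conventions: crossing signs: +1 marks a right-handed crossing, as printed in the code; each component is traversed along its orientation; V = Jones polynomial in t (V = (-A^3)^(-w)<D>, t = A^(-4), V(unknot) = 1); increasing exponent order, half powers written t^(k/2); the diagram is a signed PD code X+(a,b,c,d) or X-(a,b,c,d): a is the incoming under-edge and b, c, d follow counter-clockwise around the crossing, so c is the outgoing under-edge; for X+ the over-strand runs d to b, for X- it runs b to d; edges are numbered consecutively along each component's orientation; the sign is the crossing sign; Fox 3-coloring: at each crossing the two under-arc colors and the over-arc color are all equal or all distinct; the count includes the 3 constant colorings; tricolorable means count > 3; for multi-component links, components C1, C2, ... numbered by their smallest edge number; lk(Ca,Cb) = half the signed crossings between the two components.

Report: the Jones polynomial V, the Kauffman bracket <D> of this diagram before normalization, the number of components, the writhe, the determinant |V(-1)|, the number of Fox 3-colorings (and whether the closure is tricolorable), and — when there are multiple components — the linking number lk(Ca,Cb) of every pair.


V(t) = -t^-4 + t^-3 + t^-1
bracket: A^-2 + A^6 - A^10, w = -2
1 component, writhe -2, over 4 crossings
det 3, colorings 9 of 3^4 — tricolorable
observation: w = -2 shifts under R1 moves; the (-A^3)^(2) factor cancels that in V


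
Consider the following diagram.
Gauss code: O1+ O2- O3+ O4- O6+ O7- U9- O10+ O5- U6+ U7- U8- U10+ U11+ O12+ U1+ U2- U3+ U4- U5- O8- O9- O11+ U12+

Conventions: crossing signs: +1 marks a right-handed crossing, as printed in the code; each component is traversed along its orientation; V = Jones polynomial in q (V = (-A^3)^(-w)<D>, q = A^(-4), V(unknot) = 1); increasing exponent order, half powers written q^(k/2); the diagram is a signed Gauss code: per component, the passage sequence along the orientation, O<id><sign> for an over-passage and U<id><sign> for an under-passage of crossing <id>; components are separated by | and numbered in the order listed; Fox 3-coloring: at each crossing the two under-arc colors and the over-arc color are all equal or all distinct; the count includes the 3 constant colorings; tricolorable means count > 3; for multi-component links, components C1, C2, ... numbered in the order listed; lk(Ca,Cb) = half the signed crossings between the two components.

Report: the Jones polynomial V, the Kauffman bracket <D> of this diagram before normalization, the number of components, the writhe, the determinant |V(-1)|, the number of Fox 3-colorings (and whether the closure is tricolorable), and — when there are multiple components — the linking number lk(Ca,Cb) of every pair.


V = q^-2 - q^-1 + 1 - q + q^2
<D> = A^-8 - A^-4 + 1 - A^4 + A^8 (w = 0)
1 component over 12 crossings, w = 0
3 Fox colorings among 3^12, |V(-1)| = 5: not tricolorable
why: w = 0 shifts under R1 moves; the (-A^3)^(0) factor cancels that in V


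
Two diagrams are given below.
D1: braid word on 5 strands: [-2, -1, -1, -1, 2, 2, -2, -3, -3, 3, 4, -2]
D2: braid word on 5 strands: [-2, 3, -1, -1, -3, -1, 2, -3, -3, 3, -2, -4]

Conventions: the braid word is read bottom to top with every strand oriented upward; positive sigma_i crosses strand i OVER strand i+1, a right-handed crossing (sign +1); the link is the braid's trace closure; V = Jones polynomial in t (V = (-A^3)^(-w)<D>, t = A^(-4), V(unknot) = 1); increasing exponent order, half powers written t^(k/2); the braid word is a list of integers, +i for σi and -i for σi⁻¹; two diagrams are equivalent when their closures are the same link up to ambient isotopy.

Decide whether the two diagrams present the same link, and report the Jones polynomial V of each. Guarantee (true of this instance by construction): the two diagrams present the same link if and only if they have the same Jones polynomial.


equivalent: yes
V(D1) = -t^-4 + t^-3 + t^-1  (w -4, c 12, <D> = A^-8 + 1 - A^4)
V(D2) = -t^-4 + t^-3 + t^-1  (w -6, c 12, <D> = A^-14 + A^-6 - A^-2)
why: one V(t) for all 2 diagrams — one class (guaranteed)


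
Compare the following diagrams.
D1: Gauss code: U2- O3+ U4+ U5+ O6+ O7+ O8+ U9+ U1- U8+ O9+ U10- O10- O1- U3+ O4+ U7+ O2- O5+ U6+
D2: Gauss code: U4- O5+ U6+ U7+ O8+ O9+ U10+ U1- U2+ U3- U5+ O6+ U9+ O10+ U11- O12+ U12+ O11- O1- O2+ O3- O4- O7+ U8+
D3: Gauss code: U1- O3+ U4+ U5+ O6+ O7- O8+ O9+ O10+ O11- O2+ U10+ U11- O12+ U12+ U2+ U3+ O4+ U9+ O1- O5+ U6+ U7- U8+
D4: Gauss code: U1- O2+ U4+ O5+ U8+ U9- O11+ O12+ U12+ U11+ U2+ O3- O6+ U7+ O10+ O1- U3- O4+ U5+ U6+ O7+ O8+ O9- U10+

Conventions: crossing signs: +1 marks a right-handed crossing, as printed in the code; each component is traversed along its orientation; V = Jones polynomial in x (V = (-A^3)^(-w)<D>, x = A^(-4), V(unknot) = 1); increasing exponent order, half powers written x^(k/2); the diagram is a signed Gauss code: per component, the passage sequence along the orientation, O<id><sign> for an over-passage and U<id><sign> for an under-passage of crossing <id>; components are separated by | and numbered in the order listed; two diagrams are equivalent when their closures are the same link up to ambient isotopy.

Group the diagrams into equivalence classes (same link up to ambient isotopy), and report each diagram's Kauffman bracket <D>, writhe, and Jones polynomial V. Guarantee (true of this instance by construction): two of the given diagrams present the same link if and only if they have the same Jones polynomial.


grouping into links: {D1, D2, D3, D4}
V(D1) = x - x^2 + 2x^3 - x^4 + x^5 - x^6  (w +4, c 10, <D> = -A^-12 + A^-8 - A^-4 + 2 - A^4 + A^8)
V(D2) = x - x^2 + 2x^3 - x^4 + x^5 - x^6  [12 crossings, <D> = -A^-12 + A^-8 - A^-4 + 2 - A^4 + A^8, w = +4]
V(D3) = x - x^2 + 2x^3 - x^4 + x^5 - x^6  [12 crossings, <D> = -A^-6 + A^-2 - A^2 + 2A^6 - A^10 + A^14, w = +6]
D4 (bracket -A^-6 + A^-2 - A^2 + 2A^6 - A^10 + A^14; 12 crossings at w = +6): V = x - x^2 + 2x^3 - x^4 + x^5 - x^6
key observation: one V(x) for all 4 diagrams — one class (guaranteed)


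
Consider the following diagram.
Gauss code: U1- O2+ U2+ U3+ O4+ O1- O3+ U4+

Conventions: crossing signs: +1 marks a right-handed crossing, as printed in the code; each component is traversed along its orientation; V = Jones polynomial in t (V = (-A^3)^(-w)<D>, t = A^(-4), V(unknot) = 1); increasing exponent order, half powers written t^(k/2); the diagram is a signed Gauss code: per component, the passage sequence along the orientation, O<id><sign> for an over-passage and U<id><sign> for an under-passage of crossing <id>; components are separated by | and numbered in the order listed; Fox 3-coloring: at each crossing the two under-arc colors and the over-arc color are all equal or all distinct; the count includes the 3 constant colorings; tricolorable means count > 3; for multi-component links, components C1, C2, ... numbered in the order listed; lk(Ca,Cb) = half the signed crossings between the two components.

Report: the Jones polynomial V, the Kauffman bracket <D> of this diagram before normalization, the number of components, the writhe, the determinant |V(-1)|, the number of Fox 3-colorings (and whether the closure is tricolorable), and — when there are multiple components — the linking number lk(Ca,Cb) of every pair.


V = 1
<D> = A^6 (w = +2)
1 component over 4 crossings, w = +2
3 Fox colorings among 3^4, |V(-1)| = 1: not tricolorable
why: det 1 = |V(-1)|; not divisible by 3, so not tricolorable


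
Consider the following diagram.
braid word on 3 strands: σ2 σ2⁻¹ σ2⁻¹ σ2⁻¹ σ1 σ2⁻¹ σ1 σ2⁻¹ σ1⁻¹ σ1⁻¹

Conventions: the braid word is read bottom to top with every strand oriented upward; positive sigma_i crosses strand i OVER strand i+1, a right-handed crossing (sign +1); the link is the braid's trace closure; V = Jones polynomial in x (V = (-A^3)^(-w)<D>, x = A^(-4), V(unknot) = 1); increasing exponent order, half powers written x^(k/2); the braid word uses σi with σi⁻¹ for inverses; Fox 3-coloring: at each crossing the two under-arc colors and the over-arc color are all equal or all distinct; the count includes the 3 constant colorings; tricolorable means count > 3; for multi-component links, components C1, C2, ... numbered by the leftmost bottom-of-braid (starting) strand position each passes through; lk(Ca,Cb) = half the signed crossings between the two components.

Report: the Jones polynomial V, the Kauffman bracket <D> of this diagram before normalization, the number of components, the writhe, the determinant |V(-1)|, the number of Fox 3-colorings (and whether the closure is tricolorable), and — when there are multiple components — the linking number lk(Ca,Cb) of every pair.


V(x) = x^-7 - 2x^-6 + 2x^-5 - 3x^-4 + 3x^-3 - 2x^-2 + 2x^-1
bracket: 2A^-8 - 2A^-4 + 3 - 3A^4 + 2A^8 - 2A^12 + A^16, w = -4
1 component, writhe -4, over 10 crossings
det 15, colorings 9 of 3^10 — tricolorable
observation: the span of V is 6, forcing >= 6 crossings in any diagram


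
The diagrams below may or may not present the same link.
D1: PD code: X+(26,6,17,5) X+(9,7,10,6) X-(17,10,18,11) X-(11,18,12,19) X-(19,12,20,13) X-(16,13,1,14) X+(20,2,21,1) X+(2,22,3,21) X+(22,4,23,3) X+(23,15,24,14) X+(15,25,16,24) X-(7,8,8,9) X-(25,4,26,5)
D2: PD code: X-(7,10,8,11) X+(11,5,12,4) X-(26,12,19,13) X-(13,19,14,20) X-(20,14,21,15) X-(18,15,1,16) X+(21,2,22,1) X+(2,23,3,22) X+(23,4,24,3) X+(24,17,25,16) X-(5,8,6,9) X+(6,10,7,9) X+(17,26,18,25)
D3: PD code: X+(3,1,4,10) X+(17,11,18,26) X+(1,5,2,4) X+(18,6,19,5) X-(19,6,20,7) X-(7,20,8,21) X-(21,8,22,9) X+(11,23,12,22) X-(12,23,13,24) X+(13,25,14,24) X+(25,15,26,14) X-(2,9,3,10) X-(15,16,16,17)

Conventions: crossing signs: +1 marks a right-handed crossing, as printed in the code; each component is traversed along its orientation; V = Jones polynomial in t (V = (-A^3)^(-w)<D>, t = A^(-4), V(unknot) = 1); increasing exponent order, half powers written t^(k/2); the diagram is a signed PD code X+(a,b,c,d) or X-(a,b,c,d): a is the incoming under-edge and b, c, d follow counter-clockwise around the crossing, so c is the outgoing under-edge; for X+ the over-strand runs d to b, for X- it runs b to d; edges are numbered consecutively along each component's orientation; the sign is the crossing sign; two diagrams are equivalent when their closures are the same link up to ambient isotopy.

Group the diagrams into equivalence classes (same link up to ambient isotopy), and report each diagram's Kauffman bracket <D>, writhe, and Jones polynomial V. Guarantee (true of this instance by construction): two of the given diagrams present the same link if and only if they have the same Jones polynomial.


equivalence classes: {D1, D2} | {D3}
D1 (bracket A^-15 - 2A^-11 + 3A^-7 - 3A^-3 + 4A - 2A^5 + 2A^9 - A^13; 13 crossings at w = +1): V = t^(-5/2) - 2t^(-3/2) + 2t^(-1/2) - 4t^(1/2) + 3t^(3/2) - 3t^(5/2) + 2t^(7/2) - t^(9/2)
V(D2) = t^(-5/2) - 2t^(-3/2) + 2t^(-1/2) - 4t^(1/2) + 3t^(3/2) - 3t^(5/2) + 2t^(7/2) - t^(9/2)  (w +1, c 13, <D> = A^-15 - 2A^-11 + 3A^-7 - 3A^-3 + 4A - 2A^5 + 2A^9 - A^13)
V(D3) = -t^(-3/2) - 2t^(1/2) + t^(3/2) - t^(5/2) + t^(7/2)  (w +1, c 13, <D> = -A^-11 + A^-7 - A^-3 + 2A + A^9)
observation: 2 values of V(t) split the 3 diagrams


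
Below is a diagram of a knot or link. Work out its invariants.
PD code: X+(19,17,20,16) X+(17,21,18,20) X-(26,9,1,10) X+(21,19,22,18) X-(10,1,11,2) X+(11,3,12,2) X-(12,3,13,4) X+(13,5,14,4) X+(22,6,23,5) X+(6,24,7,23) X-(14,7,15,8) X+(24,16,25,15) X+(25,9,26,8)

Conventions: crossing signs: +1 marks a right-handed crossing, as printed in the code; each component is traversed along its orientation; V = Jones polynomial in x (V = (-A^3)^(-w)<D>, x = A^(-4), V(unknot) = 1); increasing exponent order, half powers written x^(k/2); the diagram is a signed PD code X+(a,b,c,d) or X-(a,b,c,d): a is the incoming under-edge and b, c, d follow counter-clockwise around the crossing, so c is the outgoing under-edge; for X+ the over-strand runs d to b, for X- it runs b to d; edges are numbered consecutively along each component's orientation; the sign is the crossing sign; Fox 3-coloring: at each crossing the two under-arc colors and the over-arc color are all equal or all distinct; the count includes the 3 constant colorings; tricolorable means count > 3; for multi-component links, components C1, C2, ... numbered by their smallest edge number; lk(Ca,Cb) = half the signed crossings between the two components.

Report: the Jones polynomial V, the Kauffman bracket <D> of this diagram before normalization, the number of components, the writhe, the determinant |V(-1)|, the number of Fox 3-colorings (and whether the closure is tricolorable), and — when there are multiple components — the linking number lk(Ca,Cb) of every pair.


Jones polynomial: V(x) = x^2 + 2x^4 - 2x^5 + x^6 - 2x^7 + x^8
<D> = -A^-17 + 2A^-13 - A^-9 + 2A^-5 - 2A^-1 - A^7; writhe +5
components 1, writhe +5 (13 crossings)
3-colorings: 27 of 3^13, det 9 — tricolorable
note: V spans 6 powers of x: at least 6 crossings in any diagram


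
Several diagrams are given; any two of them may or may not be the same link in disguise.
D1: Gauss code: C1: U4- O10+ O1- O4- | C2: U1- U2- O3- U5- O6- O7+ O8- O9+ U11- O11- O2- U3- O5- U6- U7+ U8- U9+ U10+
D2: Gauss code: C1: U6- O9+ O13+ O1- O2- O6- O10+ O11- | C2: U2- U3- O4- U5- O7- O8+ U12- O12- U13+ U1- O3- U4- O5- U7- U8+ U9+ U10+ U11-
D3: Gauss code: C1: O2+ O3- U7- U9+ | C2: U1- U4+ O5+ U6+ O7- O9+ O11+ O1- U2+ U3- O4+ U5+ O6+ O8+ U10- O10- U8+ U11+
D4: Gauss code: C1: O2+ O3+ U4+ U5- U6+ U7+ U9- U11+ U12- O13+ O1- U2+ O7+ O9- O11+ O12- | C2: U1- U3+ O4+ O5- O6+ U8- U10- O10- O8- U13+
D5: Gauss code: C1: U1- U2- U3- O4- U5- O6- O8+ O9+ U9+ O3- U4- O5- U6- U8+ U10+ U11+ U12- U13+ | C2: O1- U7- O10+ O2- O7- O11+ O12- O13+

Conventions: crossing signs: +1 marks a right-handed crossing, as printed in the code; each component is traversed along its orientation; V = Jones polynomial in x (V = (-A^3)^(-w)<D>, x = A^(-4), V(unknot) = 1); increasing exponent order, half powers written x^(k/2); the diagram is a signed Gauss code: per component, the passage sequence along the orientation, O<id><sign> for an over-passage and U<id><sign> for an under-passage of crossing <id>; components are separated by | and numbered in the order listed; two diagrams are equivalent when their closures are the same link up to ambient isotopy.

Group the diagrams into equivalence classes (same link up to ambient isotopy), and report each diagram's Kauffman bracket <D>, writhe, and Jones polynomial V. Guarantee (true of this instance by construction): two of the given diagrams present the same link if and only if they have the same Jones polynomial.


classes: {D1, D2, D5} | {D3} | {D4}
V(D1) = x^(-9/2) - x^(-5/2) - x^(-3/2) - x^(-1/2)  [11 crossings, <D> = A^-13 + A^-9 + A^-5 - A^3, w = -5]
D2 (bracket A^-13 + A^-9 + A^-5 - A^3; 13 crossings at w = -5): V = x^(-9/2) - x^(-5/2) - x^(-3/2) - x^(-1/2)
D3 (bracket -A^-9 + A^-1 + A^3 + A^7; 11 crossings at w = +3): V = -x^(1/2) - x^(3/2) - x^(5/2) + x^(9/2)
V(D4) = -x^(1/2) - x^(5/2)  (w +1, c 13, <D> = A^-7 + A)
D5 (bracket A^-7 + A^-3 + A - A^9; 13 crossings at w = -3): V = x^(-9/2) - x^(-5/2) - x^(-3/2) - x^(-1/2)
note: V(x) takes 3 values over 5 diagrams, fixing the grouping


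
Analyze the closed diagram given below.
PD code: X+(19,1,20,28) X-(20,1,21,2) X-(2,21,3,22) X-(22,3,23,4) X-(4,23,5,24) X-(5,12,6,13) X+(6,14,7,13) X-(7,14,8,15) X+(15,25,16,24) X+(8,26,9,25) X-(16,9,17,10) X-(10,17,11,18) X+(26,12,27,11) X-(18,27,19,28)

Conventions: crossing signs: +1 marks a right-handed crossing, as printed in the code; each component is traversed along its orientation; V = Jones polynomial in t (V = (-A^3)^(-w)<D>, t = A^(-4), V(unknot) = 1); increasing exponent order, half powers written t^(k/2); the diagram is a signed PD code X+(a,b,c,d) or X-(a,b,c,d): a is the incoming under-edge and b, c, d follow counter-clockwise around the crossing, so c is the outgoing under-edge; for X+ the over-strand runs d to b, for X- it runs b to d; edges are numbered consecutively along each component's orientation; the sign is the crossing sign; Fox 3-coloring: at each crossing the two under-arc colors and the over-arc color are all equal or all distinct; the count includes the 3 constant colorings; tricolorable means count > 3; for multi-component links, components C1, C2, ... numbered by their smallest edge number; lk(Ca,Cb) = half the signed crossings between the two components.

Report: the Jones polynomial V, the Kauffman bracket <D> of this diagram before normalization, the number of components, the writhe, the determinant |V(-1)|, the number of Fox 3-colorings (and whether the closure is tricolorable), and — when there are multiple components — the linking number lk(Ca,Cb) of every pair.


V(t) = t^-8 - 2t^-7 + 3t^-6 - 4t^-5 + 3t^-4 - 3t^-3 + 3t^-2 - t^-1 + 1
bracket: A^-12 - A^-8 + 3A^-4 - 3 + 3A^4 - 4A^8 + 3A^12 - 2A^16 + A^20, w = -4
1 component, writhe -4, over 14 crossings
det 21, colorings 9 of 3^14 — tricolorable
observation: det 21 = |V(-1)|; divisible by 3, so tricolorable


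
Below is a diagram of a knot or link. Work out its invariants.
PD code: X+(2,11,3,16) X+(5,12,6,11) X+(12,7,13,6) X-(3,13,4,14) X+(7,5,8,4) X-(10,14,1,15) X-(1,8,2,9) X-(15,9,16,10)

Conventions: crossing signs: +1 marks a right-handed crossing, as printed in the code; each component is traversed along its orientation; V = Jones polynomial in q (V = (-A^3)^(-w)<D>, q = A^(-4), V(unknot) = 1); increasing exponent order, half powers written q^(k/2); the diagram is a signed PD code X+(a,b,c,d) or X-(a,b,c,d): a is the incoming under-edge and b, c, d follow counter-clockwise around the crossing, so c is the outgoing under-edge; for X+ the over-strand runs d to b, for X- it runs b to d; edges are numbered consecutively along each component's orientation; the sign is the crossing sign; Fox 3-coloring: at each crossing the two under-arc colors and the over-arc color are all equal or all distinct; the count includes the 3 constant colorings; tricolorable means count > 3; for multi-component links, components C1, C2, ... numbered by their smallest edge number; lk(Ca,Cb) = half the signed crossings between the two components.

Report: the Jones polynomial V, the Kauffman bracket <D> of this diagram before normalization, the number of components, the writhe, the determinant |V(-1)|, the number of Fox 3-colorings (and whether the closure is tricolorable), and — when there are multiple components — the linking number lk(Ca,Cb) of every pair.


V(q) = -q^(-3/2) + q^(-1/2) - 2q^(1/2) + q^(3/2) - 2q^(5/2) + q^(7/2)
bracket: A^-14 - 2A^-10 + A^-6 - 2A^-2 + A^2 - A^6, w = 0
2 components, writhe 0, over 8 crossings
lk(C1,C2) = 0
det 8, colorings 3 of 3^8 — not tricolorable
observation: all 2 components of this link are unlinked algebraically


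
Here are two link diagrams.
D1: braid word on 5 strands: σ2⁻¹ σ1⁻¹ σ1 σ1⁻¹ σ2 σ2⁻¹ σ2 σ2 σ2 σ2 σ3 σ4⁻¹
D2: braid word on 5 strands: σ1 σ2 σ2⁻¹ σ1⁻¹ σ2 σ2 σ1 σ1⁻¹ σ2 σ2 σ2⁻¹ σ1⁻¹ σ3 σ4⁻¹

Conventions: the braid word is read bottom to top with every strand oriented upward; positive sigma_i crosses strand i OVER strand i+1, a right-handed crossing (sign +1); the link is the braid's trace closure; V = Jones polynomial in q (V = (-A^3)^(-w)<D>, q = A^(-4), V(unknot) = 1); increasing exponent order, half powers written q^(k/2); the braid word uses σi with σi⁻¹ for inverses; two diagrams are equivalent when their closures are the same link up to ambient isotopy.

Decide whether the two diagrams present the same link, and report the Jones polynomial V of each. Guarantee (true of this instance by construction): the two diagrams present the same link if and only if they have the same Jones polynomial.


same link: yes
V(D1) = q + q^3 - q^4  [12 crossings, <D> = -A^-10 + A^-6 + A^2, w = +2]
V(D2) = q + q^3 - q^4  [14 crossings, <D> = -A^-10 + A^-6 + A^2, w = +2]
insight: D2 (14 crossings) and D1 (12) are Markov-related braid presentations


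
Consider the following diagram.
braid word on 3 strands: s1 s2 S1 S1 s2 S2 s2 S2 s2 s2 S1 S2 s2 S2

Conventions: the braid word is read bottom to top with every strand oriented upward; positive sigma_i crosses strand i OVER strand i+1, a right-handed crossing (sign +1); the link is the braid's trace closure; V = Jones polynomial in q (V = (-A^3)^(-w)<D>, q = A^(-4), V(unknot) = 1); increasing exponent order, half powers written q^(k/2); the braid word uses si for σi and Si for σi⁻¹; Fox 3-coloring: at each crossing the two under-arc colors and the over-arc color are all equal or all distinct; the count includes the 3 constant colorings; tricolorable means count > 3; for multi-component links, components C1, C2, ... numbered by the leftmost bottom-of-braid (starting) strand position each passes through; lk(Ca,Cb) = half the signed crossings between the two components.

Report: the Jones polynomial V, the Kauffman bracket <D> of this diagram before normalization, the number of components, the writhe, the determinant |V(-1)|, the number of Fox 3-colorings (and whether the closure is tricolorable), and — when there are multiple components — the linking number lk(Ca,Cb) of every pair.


V(q) = -q^-3 + q^-2 - q^-1 + 3 - q + q^2 - q^3
bracket: -A^-12 + A^-8 - A^-4 + 3 - A^4 + A^8 - A^12, w = 0
1 component, writhe 0, over 14 crossings
det 9, colorings 27 of 3^14 — tricolorable
observation: free reduction leaves σ1 σ2 σ1⁻¹ σ1⁻¹ σ2 σ2 σ1⁻¹ σ2⁻¹ of the original 14 letters
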